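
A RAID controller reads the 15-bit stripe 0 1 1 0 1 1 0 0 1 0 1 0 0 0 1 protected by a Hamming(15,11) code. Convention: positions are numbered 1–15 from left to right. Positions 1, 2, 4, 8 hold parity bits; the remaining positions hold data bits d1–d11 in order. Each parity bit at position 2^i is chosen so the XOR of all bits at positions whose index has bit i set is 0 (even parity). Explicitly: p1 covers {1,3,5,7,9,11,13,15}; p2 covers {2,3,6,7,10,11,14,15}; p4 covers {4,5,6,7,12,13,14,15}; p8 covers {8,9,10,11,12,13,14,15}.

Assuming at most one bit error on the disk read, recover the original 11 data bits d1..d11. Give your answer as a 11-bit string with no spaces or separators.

11101010000

s1 (pos 1,3,5,7,9,11,13,15): 0⊕1⊕1⊕0⊕1⊕1⊕0⊕1 = 1
s2 (pos 2,3,6,7,10,11,14,15): 1⊕1⊕1⊕0⊕0⊕1⊕0⊕1 = 1
s4 (pos 4,5,6,7,12,13,14,15): 0⊕1⊕1⊕0⊕0⊕0⊕0⊕1 = 1
s8 (pos 8,9,10,11,12,13,14,15): 0⊕1⊕0⊕1⊕0⊕0⊕0⊕1 = 1
Syndrome s8…s1 = 1111 → error at position 15.
Flip position 15: 011011001010001 → 011011001010000
Read data bits from positions 3,5,6,7,9,10,11,12,13,14,15: 11101010000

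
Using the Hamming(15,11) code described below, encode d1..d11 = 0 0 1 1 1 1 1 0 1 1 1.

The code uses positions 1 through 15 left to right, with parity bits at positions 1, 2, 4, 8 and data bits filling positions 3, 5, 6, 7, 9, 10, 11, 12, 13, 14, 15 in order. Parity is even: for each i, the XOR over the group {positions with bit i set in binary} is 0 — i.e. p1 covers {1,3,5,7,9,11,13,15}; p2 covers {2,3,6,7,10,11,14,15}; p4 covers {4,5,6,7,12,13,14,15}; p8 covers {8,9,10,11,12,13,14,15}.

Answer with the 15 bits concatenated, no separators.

100101101110111

Place data at non-parity positions: p1 p2 0 p4 0 1 1 p8 1 1 1 0 1 1 1
p1 (pos 1,3,5,7,9,11,13,15): XOR of data positions = 0⊕0⊕1⊕1⊕1⊕1⊕1 = 1
p2 (pos 2,3,6,7,10,11,14,15): XOR of data positions = 0⊕1⊕1⊕1⊕1⊕1⊕1 = 0
p4 (pos 4,5,6,7,12,13,14,15): XOR of data positions = 0⊕1⊕1⊕0⊕1⊕1⊕1 = 1
p8 (pos 8,9,10,11,12,13,14,15): XOR of data positions = 1⊕1⊕1⊕0⊕1⊕1⊕1 = 0
Codeword: 100101101110111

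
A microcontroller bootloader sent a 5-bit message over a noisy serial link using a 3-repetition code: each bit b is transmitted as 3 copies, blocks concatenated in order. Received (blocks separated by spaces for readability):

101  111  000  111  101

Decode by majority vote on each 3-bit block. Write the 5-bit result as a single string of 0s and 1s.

11011

Block 1 (101): 2 ones → 1
Block 2 (111): 3 ones → 1
Block 3 (000): 0 ones → 0
Block 4 (111): 3 ones → 1
Block 5 (101): 2 ones → 1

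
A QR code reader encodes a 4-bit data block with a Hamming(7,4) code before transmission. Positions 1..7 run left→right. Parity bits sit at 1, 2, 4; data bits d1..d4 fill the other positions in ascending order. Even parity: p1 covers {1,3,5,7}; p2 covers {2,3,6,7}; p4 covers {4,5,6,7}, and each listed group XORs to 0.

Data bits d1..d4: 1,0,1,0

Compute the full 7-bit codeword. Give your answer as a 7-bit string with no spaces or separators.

Place data at non-parity positions: p1 p2 1 p4 0 1 0
p1 (pos 1,3,5,7): XOR of data positions = 1⊕0⊕0 = 1
p2 (pos 2,3,6,7): XOR of data positions = 1⊕1⊕0 = 0
p4 (pos 4,5,6,7): XOR of data positions = 0⊕1⊕0 = 1
Codeword: 1011010

1011010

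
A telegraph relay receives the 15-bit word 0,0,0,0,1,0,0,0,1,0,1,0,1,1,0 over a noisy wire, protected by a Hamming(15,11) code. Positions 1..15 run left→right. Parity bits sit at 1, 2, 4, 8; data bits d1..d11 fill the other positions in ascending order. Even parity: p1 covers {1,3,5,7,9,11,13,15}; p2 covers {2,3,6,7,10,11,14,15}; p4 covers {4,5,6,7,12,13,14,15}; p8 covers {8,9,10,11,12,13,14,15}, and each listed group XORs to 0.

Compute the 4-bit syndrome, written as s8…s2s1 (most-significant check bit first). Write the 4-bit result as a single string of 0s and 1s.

s1 (pos 1,3,5,7,9,11,13,15): 0⊕0⊕1⊕0⊕1⊕1⊕1⊕0 = 0
s2 (pos 2,3,6,7,10,11,14,15): 0⊕0⊕0⊕0⊕0⊕1⊕1⊕0 = 0
s4 (pos 4,5,6,7,12,13,14,15): 0⊕1⊕0⊕0⊕0⊕1⊕1⊕0 = 1
s8 (pos 8,9,10,11,12,13,14,15): 0⊕1⊕0⊕1⊕0⊕1⊕1⊕0 = 0
Syndrome s8…s1 = 0100 → error at position 4.

0100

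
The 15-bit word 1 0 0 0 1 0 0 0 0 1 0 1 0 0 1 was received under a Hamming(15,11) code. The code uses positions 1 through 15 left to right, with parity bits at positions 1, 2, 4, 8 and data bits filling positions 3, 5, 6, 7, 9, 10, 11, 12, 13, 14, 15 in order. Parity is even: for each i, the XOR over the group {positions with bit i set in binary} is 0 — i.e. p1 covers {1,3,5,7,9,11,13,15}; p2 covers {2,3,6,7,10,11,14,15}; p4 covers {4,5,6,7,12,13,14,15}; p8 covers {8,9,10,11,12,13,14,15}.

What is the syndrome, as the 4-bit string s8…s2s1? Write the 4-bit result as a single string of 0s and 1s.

1101

s1 (pos 1,3,5,7,9,11,13,15): 1⊕0⊕1⊕0⊕0⊕0⊕0⊕1 = 1
s2 (pos 2,3,6,7,10,11,14,15): 0⊕0⊕0⊕0⊕1⊕0⊕0⊕1 = 0
s4 (pos 4,5,6,7,12,13,14,15): 0⊕1⊕0⊕0⊕1⊕0⊕0⊕1 = 1
s8 (pos 8,9,10,11,12,13,14,15): 0⊕0⊕1⊕0⊕1⊕0⊕0⊕1 = 1
Syndrome s8…s1 = 1101 → error at position 13.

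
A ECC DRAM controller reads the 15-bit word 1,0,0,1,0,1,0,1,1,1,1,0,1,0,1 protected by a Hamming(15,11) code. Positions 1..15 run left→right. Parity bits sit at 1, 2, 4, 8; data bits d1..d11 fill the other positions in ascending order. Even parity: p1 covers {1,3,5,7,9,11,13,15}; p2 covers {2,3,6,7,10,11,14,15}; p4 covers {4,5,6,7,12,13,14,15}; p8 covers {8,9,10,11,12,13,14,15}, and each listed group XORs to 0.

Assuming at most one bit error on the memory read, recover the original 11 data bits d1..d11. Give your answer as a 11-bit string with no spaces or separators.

s1 (pos 1,3,5,7,9,11,13,15): 1⊕0⊕0⊕0⊕1⊕1⊕1⊕1 = 1
s2 (pos 2,3,6,7,10,11,14,15): 0⊕0⊕1⊕0⊕1⊕1⊕0⊕1 = 0
s4 (pos 4,5,6,7,12,13,14,15): 1⊕0⊕1⊕0⊕0⊕1⊕0⊕1 = 0
s8 (pos 8,9,10,11,12,13,14,15): 1⊕1⊕1⊕1⊕0⊕1⊕0⊕1 = 0
Syndrome s8…s1 = 0001 → error at position 1.
Flip position 1: 100101011110101 → 000101011110101
Read data bits from positions 3,5,6,7,9,10,11,12,13,14,15: 00101110101

00101110101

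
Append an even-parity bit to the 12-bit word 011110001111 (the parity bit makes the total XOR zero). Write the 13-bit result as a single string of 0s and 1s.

XOR of the 12 data bits: 0⊕1⊕1⊕1⊕1⊕0⊕0⊕0⊕1⊕1⊕1⊕1 = 0
Parity bit = 0 (so all 13 bits XOR to 0).

0111100011110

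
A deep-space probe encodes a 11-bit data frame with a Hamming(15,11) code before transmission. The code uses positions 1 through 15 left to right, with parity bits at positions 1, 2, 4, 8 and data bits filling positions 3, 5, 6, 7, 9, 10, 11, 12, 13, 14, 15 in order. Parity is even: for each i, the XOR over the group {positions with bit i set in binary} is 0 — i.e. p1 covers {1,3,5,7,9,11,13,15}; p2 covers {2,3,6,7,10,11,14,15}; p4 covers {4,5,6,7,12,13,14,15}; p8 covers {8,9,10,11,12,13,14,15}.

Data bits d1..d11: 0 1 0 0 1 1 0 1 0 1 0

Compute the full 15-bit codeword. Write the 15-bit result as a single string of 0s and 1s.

Place data at non-parity positions: p1 p2 0 p4 1 0 0 p8 1 1 0 1 0 1 0
p1 (pos 1,3,5,7,9,11,13,15): XOR of data positions = 0⊕1⊕0⊕1⊕0⊕0⊕0 = 0
p2 (pos 2,3,6,7,10,11,14,15): XOR of data positions = 0⊕0⊕0⊕1⊕0⊕1⊕0 = 0
p4 (pos 4,5,6,7,12,13,14,15): XOR of data positions = 1⊕0⊕0⊕1⊕0⊕1⊕0 = 1
p8 (pos 8,9,10,11,12,13,14,15): XOR of data positions = 1⊕1⊕0⊕1⊕0⊕1⊕0 = 0
Codeword: 000110001101010

000110001101010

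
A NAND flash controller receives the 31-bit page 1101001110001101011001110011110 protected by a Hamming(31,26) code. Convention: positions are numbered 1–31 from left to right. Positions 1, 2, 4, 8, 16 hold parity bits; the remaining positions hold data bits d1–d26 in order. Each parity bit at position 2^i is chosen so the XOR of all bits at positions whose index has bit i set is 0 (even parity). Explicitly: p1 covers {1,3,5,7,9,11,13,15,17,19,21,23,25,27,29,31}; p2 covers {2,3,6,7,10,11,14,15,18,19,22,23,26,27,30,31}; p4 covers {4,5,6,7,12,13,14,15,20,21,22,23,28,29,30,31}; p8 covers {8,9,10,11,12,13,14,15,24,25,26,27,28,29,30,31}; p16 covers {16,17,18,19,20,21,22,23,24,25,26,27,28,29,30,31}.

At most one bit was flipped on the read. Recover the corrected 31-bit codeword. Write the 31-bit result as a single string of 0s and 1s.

1101001110001001011001110011110

s1 (pos 1,3,5,7,9,11,13,15,17,19,21,23,25,27,29,31): 1⊕0⊕0⊕1⊕1⊕0⊕1⊕0⊕0⊕1⊕0⊕1⊕0⊕1⊕1⊕0 = 0
s2 (pos 2,3,6,7,10,11,14,15,18,19,22,23,26,27,30,31): 1⊕0⊕0⊕1⊕0⊕0⊕1⊕0⊕1⊕1⊕1⊕1⊕0⊕1⊕1⊕0 = 1
s4 (pos 4,5,6,7,12,13,14,15,20,21,22,23,28,29,30,31): 1⊕0⊕0⊕1⊕0⊕1⊕1⊕0⊕0⊕0⊕1⊕1⊕1⊕1⊕1⊕0 = 1
s8 (pos 8,9,10,11,12,13,14,15,24,25,26,27,28,29,30,31): 1⊕1⊕0⊕0⊕0⊕1⊕1⊕0⊕1⊕0⊕0⊕1⊕1⊕1⊕1⊕0 = 1
s16 (pos 16,17,18,19,20,21,22,23,24,25,26,27,28,29,30,31): 1⊕0⊕1⊕1⊕0⊕0⊕1⊕1⊕1⊕0⊕0⊕1⊕1⊕1⊕1⊕0 = 0
Syndrome s16…s1 = 01110 → error at position 14.
Flip position 14: 1101001110001101011001110011110 → 1101001110001001011001110011110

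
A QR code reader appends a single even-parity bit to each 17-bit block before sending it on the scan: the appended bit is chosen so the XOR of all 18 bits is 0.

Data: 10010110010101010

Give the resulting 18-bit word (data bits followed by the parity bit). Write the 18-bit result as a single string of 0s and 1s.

100101100101010100

XOR of the 17 data bits: 1⊕0⊕0⊕1⊕0⊕1⊕1⊕0⊕0⊕1⊕0⊕1⊕0⊕1⊕0⊕1⊕0 = 0
Parity bit = 0 (so all 18 bits XOR to 0).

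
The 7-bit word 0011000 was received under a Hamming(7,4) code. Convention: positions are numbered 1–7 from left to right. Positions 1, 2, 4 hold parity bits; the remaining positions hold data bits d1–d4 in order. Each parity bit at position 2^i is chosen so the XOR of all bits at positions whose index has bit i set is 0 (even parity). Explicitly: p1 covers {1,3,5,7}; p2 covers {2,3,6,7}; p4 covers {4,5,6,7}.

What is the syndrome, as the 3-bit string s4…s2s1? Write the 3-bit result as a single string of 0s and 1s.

111

s1 (pos 1,3,5,7): 0⊕1⊕0⊕0 = 1
s2 (pos 2,3,6,7): 0⊕1⊕0⊕0 = 1
s4 (pos 4,5,6,7): 1⊕0⊕0⊕0 = 1
Syndrome s4…s1 = 111 → error at position 7.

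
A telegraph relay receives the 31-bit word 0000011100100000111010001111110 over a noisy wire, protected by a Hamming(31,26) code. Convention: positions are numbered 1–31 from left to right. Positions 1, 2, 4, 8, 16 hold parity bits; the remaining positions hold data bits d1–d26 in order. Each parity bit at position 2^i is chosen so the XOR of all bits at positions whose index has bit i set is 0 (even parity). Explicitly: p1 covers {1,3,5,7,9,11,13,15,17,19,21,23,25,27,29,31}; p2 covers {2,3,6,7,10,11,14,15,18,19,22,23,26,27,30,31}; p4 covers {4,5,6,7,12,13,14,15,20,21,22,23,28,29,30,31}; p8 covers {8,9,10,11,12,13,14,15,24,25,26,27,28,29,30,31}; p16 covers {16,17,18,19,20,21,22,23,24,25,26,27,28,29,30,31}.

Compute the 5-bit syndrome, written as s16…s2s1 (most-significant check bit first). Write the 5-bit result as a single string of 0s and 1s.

00000

s1 (pos 1,3,5,7,9,11,13,15,17,19,21,23,25,27,29,31): 0⊕0⊕0⊕1⊕0⊕1⊕0⊕0⊕1⊕1⊕1⊕0⊕1⊕1⊕1⊕0 = 0
s2 (pos 2,3,6,7,10,11,14,15,18,19,22,23,26,27,30,31): 0⊕0⊕1⊕1⊕0⊕1⊕0⊕0⊕1⊕1⊕0⊕0⊕1⊕1⊕1⊕0 = 0
s4 (pos 4,5,6,7,12,13,14,15,20,21,22,23,28,29,30,31): 0⊕0⊕1⊕1⊕0⊕0⊕0⊕0⊕0⊕1⊕0⊕0⊕1⊕1⊕1⊕0 = 0
s8 (pos 8,9,10,11,12,13,14,15,24,25,26,27,28,29,30,31): 1⊕0⊕0⊕1⊕0⊕0⊕0⊕0⊕0⊕1⊕1⊕1⊕1⊕1⊕1⊕0 = 0
s16 (pos 16,17,18,19,20,21,22,23,24,25,26,27,28,29,30,31): 0⊕1⊕1⊕1⊕0⊕1⊕0⊕0⊕0⊕1⊕1⊕1⊕1⊕1⊕1⊕0 = 0
Syndrome s16…s1 = 00000 → no error.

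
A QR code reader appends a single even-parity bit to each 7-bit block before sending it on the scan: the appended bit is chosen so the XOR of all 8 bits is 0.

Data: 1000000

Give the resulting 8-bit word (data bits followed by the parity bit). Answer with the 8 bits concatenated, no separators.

XOR of the 7 data bits: 1⊕0⊕0⊕0⊕0⊕0⊕0 = 1
Parity bit = 1 (so all 8 bits XOR to 0).

10000001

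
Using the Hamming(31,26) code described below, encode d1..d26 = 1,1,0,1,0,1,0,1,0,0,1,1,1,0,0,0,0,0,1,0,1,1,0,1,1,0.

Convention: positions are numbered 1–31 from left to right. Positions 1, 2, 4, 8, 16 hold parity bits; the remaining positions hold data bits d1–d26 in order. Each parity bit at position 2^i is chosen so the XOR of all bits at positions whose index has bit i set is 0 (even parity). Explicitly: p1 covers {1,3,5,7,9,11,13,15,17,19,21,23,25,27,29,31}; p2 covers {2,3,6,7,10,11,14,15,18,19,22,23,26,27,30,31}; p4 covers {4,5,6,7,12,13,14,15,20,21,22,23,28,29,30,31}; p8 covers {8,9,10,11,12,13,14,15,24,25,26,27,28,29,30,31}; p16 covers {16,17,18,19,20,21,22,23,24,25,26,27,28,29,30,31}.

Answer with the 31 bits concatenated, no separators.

Place data at non-parity positions: p1 p2 1 p4 1 0 1 p8 0 1 0 1 0 0 1 p16 1 1 0 0 0 0 0 1 0 1 1 0 1 1 0
p1 (pos 1,3,5,7,9,11,13,15,17,19,21,23,25,27,29,31): XOR of data positions = 1⊕1⊕1⊕0⊕0⊕0⊕1⊕1⊕0⊕0⊕0⊕0⊕1⊕1⊕0 = 1
p2 (pos 2,3,6,7,10,11,14,15,18,19,22,23,26,27,30,31): XOR of data positions = 1⊕0⊕1⊕1⊕0⊕0⊕1⊕1⊕0⊕0⊕0⊕1⊕1⊕1⊕0 = 0
p4 (pos 4,5,6,7,12,13,14,15,20,21,22,23,28,29,30,31): XOR of data positions = 1⊕0⊕1⊕1⊕0⊕0⊕1⊕0⊕0⊕0⊕0⊕0⊕1⊕1⊕0 = 0
p8 (pos 8,9,10,11,12,13,14,15,24,25,26,27,28,29,30,31): XOR of data positions = 0⊕1⊕0⊕1⊕0⊕0⊕1⊕1⊕0⊕1⊕1⊕0⊕1⊕1⊕0 = 0
p16 (pos 16,17,18,19,20,21,22,23,24,25,26,27,28,29,30,31): XOR of data positions = 1⊕1⊕0⊕0⊕0⊕0⊕0⊕1⊕0⊕1⊕1⊕0⊕1⊕1⊕0 = 1
Codeword: 1010101001010011110000010110110

1010101001010011110000010110110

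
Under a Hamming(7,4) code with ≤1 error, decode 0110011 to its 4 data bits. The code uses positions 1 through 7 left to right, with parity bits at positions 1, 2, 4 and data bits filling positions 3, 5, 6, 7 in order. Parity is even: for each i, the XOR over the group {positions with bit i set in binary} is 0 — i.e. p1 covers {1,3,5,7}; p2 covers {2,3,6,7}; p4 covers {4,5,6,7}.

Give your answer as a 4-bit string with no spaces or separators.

1011

s1 (pos 1,3,5,7): 0⊕1⊕0⊕1 = 0
s2 (pos 2,3,6,7): 1⊕1⊕1⊕1 = 0
s4 (pos 4,5,6,7): 0⊕0⊕1⊕1 = 0
Syndrome s4…s1 = 000 → no error.
Read data bits from positions 3,5,6,7: 1011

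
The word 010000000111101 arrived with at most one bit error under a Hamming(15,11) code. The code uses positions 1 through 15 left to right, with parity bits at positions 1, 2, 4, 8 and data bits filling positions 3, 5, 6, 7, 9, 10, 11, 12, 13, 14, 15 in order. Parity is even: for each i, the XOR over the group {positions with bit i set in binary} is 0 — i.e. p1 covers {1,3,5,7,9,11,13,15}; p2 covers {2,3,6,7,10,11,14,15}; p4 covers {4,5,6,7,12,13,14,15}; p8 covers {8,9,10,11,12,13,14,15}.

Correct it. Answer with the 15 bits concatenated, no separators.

s1 (pos 1,3,5,7,9,11,13,15): 0⊕0⊕0⊕0⊕0⊕1⊕1⊕1 = 1
s2 (pos 2,3,6,7,10,11,14,15): 1⊕0⊕0⊕0⊕1⊕1⊕0⊕1 = 0
s4 (pos 4,5,6,7,12,13,14,15): 0⊕0⊕0⊕0⊕1⊕1⊕0⊕1 = 1
s8 (pos 8,9,10,11,12,13,14,15): 0⊕0⊕1⊕1⊕1⊕1⊕0⊕1 = 1
Syndrome s8…s1 = 1101 → error at position 13.
Flip position 13: 010000000111101 → 010000000111001

010000000111001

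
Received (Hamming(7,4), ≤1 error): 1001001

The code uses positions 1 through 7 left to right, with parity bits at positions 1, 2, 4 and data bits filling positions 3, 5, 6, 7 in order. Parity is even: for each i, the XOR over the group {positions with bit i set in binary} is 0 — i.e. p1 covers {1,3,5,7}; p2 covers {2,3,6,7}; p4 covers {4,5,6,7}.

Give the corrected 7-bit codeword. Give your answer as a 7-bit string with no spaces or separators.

s1 (pos 1,3,5,7): 1⊕0⊕0⊕1 = 0
s2 (pos 2,3,6,7): 0⊕0⊕0⊕1 = 1
s4 (pos 4,5,6,7): 1⊕0⊕0⊕1 = 0
Syndrome s4…s1 = 010 → error at position 2.
Flip position 2: 1001001 → 1101001

1101001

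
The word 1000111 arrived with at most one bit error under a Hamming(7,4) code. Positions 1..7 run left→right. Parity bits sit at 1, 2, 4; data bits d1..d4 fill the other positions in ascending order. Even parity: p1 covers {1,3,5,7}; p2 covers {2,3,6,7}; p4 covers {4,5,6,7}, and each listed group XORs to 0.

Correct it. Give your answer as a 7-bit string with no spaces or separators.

s1 (pos 1,3,5,7): 1⊕0⊕1⊕1 = 1
s2 (pos 2,3,6,7): 0⊕0⊕1⊕1 = 0
s4 (pos 4,5,6,7): 0⊕1⊕1⊕1 = 1
Syndrome s4…s1 = 101 → error at position 5.
Flip position 5: 1000111 → 1000011

1000011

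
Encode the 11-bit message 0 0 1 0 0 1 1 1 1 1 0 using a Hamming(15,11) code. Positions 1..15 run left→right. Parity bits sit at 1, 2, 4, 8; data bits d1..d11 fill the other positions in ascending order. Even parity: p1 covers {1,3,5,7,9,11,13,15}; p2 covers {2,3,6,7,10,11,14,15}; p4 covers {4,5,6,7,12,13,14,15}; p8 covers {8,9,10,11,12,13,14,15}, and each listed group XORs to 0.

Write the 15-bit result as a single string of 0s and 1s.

000001010111110

Place data at non-parity positions: p1 p2 0 p4 0 1 0 p8 0 1 1 1 1 1 0
p1 (pos 1,3,5,7,9,11,13,15): XOR of data positions = 0⊕0⊕0⊕0⊕1⊕1⊕0 = 0
p2 (pos 2,3,6,7,10,11,14,15): XOR of data positions = 0⊕1⊕0⊕1⊕1⊕1⊕0 = 0
p4 (pos 4,5,6,7,12,13,14,15): XOR of data positions = 0⊕1⊕0⊕1⊕1⊕1⊕0 = 0
p8 (pos 8,9,10,11,12,13,14,15): XOR of data positions = 0⊕1⊕1⊕1⊕1⊕1⊕0 = 1
Codeword: 000001010111110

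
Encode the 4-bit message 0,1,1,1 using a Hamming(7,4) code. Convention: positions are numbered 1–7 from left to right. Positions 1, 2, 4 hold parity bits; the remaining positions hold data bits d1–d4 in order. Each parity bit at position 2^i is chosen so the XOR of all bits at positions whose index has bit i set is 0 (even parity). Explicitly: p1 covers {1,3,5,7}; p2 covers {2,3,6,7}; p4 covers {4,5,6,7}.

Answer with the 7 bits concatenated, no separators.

0001111

Place data at non-parity positions: p1 p2 0 p4 1 1 1
p1 (pos 1,3,5,7): XOR of data positions = 0⊕1⊕1 = 0
p2 (pos 2,3,6,7): XOR of data positions = 0⊕1⊕1 = 0
p4 (pos 4,5,6,7): XOR of data positions = 1⊕1⊕1 = 1
Codeword: 0001111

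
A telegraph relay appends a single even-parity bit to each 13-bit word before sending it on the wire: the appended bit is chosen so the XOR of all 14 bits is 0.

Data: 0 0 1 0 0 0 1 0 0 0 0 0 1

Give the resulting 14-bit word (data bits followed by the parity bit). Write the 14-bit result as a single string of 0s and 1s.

00100010000011

XOR of the 13 data bits: 0⊕0⊕1⊕0⊕0⊕0⊕1⊕0⊕0⊕0⊕0⊕0⊕1 = 1
Parity bit = 1 (so all 14 bits XOR to 0).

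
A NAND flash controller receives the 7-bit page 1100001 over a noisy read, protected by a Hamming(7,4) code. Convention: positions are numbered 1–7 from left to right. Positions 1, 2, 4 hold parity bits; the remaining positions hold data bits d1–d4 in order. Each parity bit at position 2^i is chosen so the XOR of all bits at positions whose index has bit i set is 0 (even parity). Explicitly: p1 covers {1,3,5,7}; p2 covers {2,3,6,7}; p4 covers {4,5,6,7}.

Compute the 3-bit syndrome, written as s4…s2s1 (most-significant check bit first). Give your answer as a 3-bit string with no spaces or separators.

s1 (pos 1,3,5,7): 1⊕0⊕0⊕1 = 0
s2 (pos 2,3,6,7): 1⊕0⊕0⊕1 = 0
s4 (pos 4,5,6,7): 0⊕0⊕0⊕1 = 1
Syndrome s4…s1 = 100 → error at position 4.

100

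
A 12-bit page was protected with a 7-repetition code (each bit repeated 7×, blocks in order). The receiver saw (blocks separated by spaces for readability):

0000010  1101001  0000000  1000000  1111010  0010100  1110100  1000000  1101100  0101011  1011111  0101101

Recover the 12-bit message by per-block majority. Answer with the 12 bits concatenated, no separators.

Block 1 (0000010): 1 one → 0
Block 2 (1101001): 4 ones → 1
Block 3 (0000000): 0 ones → 0
Block 4 (1000000): 1 one → 0
Block 5 (1111010): 5 ones → 1
Block 6 (0010100): 2 ones → 0
Block 7 (1110100): 4 ones → 1
Block 8 (1000000): 1 one → 0
Block 9 (1101100): 4 ones → 1
Block 10 (0101011): 4 ones → 1
Block 11 (1011111): 6 ones → 1
Block 12 (0101101): 4 ones → 1

010010101111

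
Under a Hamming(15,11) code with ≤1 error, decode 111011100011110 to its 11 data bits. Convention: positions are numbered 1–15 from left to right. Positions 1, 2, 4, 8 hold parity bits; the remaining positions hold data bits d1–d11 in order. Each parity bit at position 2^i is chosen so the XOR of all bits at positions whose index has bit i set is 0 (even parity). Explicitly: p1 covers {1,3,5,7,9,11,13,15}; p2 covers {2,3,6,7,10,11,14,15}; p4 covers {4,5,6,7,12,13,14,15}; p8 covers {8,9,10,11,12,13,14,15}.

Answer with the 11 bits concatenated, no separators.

s1 (pos 1,3,5,7,9,11,13,15): 1⊕1⊕1⊕1⊕0⊕1⊕1⊕0 = 0
s2 (pos 2,3,6,7,10,11,14,15): 1⊕1⊕1⊕1⊕0⊕1⊕1⊕0 = 0
s4 (pos 4,5,6,7,12,13,14,15): 0⊕1⊕1⊕1⊕1⊕1⊕1⊕0 = 0
s8 (pos 8,9,10,11,12,13,14,15): 0⊕0⊕0⊕1⊕1⊕1⊕1⊕0 = 0
Syndrome s8…s1 = 0000 → no error.
Read data bits from positions 3,5,6,7,9,10,11,12,13,14,15: 11110011110

11110011110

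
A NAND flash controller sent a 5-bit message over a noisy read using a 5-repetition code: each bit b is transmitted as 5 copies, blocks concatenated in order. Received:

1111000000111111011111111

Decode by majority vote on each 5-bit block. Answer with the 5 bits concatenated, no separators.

Block 1 (11110): 4 ones → 1
Block 2 (00000): 0 ones → 0
Block 3 (11111): 5 ones → 1
Block 4 (10111): 4 ones → 1
Block 5 (11111): 5 ones → 1

10111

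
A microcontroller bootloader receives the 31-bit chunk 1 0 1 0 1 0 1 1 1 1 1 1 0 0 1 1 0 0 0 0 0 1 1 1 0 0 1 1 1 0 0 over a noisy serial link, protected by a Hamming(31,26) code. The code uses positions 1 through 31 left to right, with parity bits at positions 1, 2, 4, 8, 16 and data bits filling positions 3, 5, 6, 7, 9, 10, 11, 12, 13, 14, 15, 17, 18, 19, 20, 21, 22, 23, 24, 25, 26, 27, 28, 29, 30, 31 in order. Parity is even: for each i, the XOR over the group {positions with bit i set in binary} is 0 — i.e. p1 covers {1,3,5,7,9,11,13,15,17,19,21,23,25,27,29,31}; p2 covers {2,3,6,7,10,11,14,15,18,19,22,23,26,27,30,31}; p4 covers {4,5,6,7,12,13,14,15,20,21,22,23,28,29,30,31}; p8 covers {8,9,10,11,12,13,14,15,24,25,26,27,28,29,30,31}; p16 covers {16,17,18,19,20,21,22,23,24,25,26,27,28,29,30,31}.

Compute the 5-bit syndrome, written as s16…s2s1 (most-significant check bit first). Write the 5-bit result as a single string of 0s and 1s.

10000

s1 (pos 1,3,5,7,9,11,13,15,17,19,21,23,25,27,29,31): 1⊕1⊕1⊕1⊕1⊕1⊕0⊕1⊕0⊕0⊕0⊕1⊕0⊕1⊕1⊕0 = 0
s2 (pos 2,3,6,7,10,11,14,15,18,19,22,23,26,27,30,31): 0⊕1⊕0⊕1⊕1⊕1⊕0⊕1⊕0⊕0⊕1⊕1⊕0⊕1⊕0⊕0 = 0
s4 (pos 4,5,6,7,12,13,14,15,20,21,22,23,28,29,30,31): 0⊕1⊕0⊕1⊕1⊕0⊕0⊕1⊕0⊕0⊕1⊕1⊕1⊕1⊕0⊕0 = 0
s8 (pos 8,9,10,11,12,13,14,15,24,25,26,27,28,29,30,31): 1⊕1⊕1⊕1⊕1⊕0⊕0⊕1⊕1⊕0⊕0⊕1⊕1⊕1⊕0⊕0 = 0
s16 (pos 16,17,18,19,20,21,22,23,24,25,26,27,28,29,30,31): 1⊕0⊕0⊕0⊕0⊕0⊕1⊕1⊕1⊕0⊕0⊕1⊕1⊕1⊕0⊕0 = 1
Syndrome s16…s1 = 10000 → error at position 16.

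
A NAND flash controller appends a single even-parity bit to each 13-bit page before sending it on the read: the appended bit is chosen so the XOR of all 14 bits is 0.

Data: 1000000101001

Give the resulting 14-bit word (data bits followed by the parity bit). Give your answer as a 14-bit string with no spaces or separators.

10000001010010

XOR of the 13 data bits: 1⊕0⊕0⊕0⊕0⊕0⊕0⊕1⊕0⊕1⊕0⊕0⊕1 = 0
Parity bit = 0 (so all 14 bits XOR to 0).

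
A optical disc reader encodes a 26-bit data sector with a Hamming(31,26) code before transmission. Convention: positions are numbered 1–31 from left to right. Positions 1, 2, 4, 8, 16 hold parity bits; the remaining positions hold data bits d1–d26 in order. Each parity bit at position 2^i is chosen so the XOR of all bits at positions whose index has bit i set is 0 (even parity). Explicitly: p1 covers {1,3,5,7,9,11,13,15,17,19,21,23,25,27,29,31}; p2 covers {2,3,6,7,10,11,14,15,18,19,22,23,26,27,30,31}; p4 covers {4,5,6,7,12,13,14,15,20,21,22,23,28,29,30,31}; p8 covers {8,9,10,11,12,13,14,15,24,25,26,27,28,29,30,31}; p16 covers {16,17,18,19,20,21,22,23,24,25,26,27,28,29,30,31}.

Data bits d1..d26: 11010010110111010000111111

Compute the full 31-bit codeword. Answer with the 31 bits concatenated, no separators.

1011101100101100111010000111111

Place data at non-parity positions: p1 p2 1 p4 1 0 1 p8 0 0 1 0 1 1 0 p16 1 1 1 0 1 0 0 0 0 1 1 1 1 1 1
p1 (pos 1,3,5,7,9,11,13,15,17,19,21,23,25,27,29,31): XOR of data positions = 1⊕1⊕1⊕0⊕1⊕1⊕0⊕1⊕1⊕1⊕0⊕0⊕1⊕1⊕1 = 1
p2 (pos 2,3,6,7,10,11,14,15,18,19,22,23,26,27,30,31): XOR of data positions = 1⊕0⊕1⊕0⊕1⊕1⊕0⊕1⊕1⊕0⊕0⊕1⊕1⊕1⊕1 = 0
p4 (pos 4,5,6,7,12,13,14,15,20,21,22,23,28,29,30,31): XOR of data positions = 1⊕0⊕1⊕0⊕1⊕1⊕0⊕0⊕1⊕0⊕0⊕1⊕1⊕1⊕1 = 1
p8 (pos 8,9,10,11,12,13,14,15,24,25,26,27,28,29,30,31): XOR of data positions = 0⊕0⊕1⊕0⊕1⊕1⊕0⊕0⊕0⊕1⊕1⊕1⊕1⊕1⊕1 = 1
p16 (pos 16,17,18,19,20,21,22,23,24,25,26,27,28,29,30,31): XOR of data positions = 1⊕1⊕1⊕0⊕1⊕0⊕0⊕0⊕0⊕1⊕1⊕1⊕1⊕1⊕1 = 0
Codeword: 1011101100101100111010000111111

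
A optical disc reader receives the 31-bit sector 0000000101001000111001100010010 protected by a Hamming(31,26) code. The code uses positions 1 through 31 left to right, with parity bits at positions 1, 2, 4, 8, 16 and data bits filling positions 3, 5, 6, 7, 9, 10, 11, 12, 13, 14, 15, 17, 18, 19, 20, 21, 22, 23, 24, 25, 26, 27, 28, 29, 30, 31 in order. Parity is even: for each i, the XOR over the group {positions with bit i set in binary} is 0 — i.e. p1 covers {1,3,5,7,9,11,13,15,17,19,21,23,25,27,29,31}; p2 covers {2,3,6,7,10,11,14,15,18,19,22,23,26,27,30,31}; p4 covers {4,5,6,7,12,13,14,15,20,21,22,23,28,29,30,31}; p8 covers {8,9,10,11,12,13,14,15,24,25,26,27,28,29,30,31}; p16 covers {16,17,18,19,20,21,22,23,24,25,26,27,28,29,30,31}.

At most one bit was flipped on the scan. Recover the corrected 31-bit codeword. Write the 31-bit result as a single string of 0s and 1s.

0000000101001000111001100000010

s1 (pos 1,3,5,7,9,11,13,15,17,19,21,23,25,27,29,31): 0⊕0⊕0⊕0⊕0⊕0⊕1⊕0⊕1⊕1⊕0⊕1⊕0⊕1⊕0⊕0 = 1
s2 (pos 2,3,6,7,10,11,14,15,18,19,22,23,26,27,30,31): 0⊕0⊕0⊕0⊕1⊕0⊕0⊕0⊕1⊕1⊕1⊕1⊕0⊕1⊕1⊕0 = 1
s4 (pos 4,5,6,7,12,13,14,15,20,21,22,23,28,29,30,31): 0⊕0⊕0⊕0⊕0⊕1⊕0⊕0⊕0⊕0⊕1⊕1⊕0⊕0⊕1⊕0 = 0
s8 (pos 8,9,10,11,12,13,14,15,24,25,26,27,28,29,30,31): 1⊕0⊕1⊕0⊕0⊕1⊕0⊕0⊕0⊕0⊕0⊕1⊕0⊕0⊕1⊕0 = 1
s16 (pos 16,17,18,19,20,21,22,23,24,25,26,27,28,29,30,31): 0⊕1⊕1⊕1⊕0⊕0⊕1⊕1⊕0⊕0⊕0⊕1⊕0⊕0⊕1⊕0 = 1
Syndrome s16…s1 = 11011 → error at position 27.
Flip position 27: 0000000101001000111001100010010 → 0000000101001000111001100000010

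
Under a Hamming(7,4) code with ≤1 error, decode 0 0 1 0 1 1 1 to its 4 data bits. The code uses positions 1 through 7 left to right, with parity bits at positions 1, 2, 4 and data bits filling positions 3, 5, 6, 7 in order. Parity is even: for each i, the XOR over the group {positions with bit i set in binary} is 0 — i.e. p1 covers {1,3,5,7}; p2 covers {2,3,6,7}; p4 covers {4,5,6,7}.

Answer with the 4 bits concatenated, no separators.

1110

s1 (pos 1,3,5,7): 0⊕1⊕1⊕1 = 1
s2 (pos 2,3,6,7): 0⊕1⊕1⊕1 = 1
s4 (pos 4,5,6,7): 0⊕1⊕1⊕1 = 1
Syndrome s4…s1 = 111 → error at position 7.
Flip position 7: 0010111 → 0010110
Read data bits from positions 3,5,6,7: 1110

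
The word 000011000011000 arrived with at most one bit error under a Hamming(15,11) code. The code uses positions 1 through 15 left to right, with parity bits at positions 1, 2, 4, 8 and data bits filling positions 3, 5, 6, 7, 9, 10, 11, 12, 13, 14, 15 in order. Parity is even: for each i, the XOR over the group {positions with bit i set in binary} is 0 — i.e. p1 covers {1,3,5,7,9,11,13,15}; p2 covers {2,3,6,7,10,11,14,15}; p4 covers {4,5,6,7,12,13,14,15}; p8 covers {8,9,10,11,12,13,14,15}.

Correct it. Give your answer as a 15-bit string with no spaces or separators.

s1 (pos 1,3,5,7,9,11,13,15): 0⊕0⊕1⊕0⊕0⊕1⊕0⊕0 = 0
s2 (pos 2,3,6,7,10,11,14,15): 0⊕0⊕1⊕0⊕0⊕1⊕0⊕0 = 0
s4 (pos 4,5,6,7,12,13,14,15): 0⊕1⊕1⊕0⊕1⊕0⊕0⊕0 = 1
s8 (pos 8,9,10,11,12,13,14,15): 0⊕0⊕0⊕1⊕1⊕0⊕0⊕0 = 0
Syndrome s8…s1 = 0100 → error at position 4.
Flip position 4: 000011000011000 → 000111000011000

000111000011000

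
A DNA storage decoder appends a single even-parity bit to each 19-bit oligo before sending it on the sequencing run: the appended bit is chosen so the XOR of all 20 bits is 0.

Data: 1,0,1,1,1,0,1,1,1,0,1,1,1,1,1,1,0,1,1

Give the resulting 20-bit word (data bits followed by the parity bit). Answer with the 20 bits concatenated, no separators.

10111011101111110111

XOR of the 19 data bits: 1⊕0⊕1⊕1⊕1⊕0⊕1⊕1⊕1⊕0⊕1⊕1⊕1⊕1⊕1⊕1⊕0⊕1⊕1 = 1
Parity bit = 1 (so all 20 bits XOR to 0).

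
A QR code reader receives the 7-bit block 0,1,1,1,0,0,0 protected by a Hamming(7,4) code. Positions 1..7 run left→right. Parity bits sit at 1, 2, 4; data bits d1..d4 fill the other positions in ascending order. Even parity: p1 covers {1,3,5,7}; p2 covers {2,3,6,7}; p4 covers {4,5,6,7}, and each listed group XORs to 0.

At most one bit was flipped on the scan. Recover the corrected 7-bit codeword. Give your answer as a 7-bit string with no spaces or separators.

s1 (pos 1,3,5,7): 0⊕1⊕0⊕0 = 1
s2 (pos 2,3,6,7): 1⊕1⊕0⊕0 = 0
s4 (pos 4,5,6,7): 1⊕0⊕0⊕0 = 1
Syndrome s4…s1 = 101 → error at position 5.
Flip position 5: 0111000 → 0111100

0111100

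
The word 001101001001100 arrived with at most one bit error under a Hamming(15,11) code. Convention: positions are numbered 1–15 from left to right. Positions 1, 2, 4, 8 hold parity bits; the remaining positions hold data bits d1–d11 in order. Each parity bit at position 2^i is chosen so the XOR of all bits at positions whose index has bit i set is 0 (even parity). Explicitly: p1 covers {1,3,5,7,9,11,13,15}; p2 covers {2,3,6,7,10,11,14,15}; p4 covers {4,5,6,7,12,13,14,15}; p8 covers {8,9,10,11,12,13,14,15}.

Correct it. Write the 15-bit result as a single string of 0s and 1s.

001101000001100

s1 (pos 1,3,5,7,9,11,13,15): 0⊕1⊕0⊕0⊕1⊕0⊕1⊕0 = 1
s2 (pos 2,3,6,7,10,11,14,15): 0⊕1⊕1⊕0⊕0⊕0⊕0⊕0 = 0
s4 (pos 4,5,6,7,12,13,14,15): 1⊕0⊕1⊕0⊕1⊕1⊕0⊕0 = 0
s8 (pos 8,9,10,11,12,13,14,15): 0⊕1⊕0⊕0⊕1⊕1⊕0⊕0 = 1
Syndrome s8…s1 = 1001 → error at position 9.
Flip position 9: 001101001001100 → 001101000001100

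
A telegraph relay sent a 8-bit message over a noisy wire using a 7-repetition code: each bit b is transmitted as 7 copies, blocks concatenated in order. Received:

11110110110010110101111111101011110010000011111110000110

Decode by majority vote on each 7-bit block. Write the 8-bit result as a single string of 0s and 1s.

Block 1 (1111011): 6 ones → 1
Block 2 (0110010): 3 ones → 0
Block 3 (1101011): 5 ones → 1
Block 4 (1111110): 6 ones → 1
Block 5 (1011110): 5 ones → 1
Block 6 (0100000): 1 one → 0
Block 7 (1111111): 7 ones → 1
Block 8 (0000110): 2 ones → 0

10111010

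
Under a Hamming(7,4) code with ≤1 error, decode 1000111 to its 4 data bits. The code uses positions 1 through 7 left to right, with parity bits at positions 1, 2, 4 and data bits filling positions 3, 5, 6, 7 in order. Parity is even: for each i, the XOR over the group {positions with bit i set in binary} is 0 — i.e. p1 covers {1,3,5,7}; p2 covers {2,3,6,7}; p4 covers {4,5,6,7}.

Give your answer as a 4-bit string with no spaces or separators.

0011

s1 (pos 1,3,5,7): 1⊕0⊕1⊕1 = 1
s2 (pos 2,3,6,7): 0⊕0⊕1⊕1 = 0
s4 (pos 4,5,6,7): 0⊕1⊕1⊕1 = 1
Syndrome s4…s1 = 101 → error at position 5.
Flip position 5: 1000111 → 1000011
Read data bits from positions 3,5,6,7: 0011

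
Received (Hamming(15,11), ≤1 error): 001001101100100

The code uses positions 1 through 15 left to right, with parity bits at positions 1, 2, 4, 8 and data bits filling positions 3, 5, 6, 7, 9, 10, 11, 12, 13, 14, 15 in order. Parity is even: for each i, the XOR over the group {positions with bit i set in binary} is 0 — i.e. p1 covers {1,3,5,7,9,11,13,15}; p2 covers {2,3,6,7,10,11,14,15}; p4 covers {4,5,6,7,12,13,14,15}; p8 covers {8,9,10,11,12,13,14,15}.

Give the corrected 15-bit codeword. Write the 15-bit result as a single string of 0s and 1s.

s1 (pos 1,3,5,7,9,11,13,15): 0⊕1⊕0⊕1⊕1⊕0⊕1⊕0 = 0
s2 (pos 2,3,6,7,10,11,14,15): 0⊕1⊕1⊕1⊕1⊕0⊕0⊕0 = 0
s4 (pos 4,5,6,7,12,13,14,15): 0⊕0⊕1⊕1⊕0⊕1⊕0⊕0 = 1
s8 (pos 8,9,10,11,12,13,14,15): 0⊕1⊕1⊕0⊕0⊕1⊕0⊕0 = 1
Syndrome s8…s1 = 1100 → error at position 12.
Flip position 12: 001001101100100 → 001001101101100

001001101101100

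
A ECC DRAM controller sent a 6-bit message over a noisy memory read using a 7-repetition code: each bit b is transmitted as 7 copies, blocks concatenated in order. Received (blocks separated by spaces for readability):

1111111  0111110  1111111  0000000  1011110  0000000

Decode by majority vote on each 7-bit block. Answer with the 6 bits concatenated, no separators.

111010

Block 1 (1111111): 7 ones → 1
Block 2 (0111110): 5 ones → 1
Block 3 (1111111): 7 ones → 1
Block 4 (0000000): 0 ones → 0
Block 5 (1011110): 5 ones → 1
Block 6 (0000000): 0 ones → 0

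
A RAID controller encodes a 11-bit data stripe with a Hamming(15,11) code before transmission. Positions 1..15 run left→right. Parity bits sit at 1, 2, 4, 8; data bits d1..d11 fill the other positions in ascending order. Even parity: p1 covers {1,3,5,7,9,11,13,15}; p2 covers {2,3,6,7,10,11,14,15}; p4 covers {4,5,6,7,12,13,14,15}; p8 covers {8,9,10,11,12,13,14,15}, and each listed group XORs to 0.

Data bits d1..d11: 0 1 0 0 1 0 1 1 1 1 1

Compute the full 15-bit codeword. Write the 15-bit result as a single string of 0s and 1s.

Place data at non-parity positions: p1 p2 0 p4 1 0 0 p8 1 0 1 1 1 1 1
p1 (pos 1,3,5,7,9,11,13,15): XOR of data positions = 0⊕1⊕0⊕1⊕1⊕1⊕1 = 1
p2 (pos 2,3,6,7,10,11,14,15): XOR of data positions = 0⊕0⊕0⊕0⊕1⊕1⊕1 = 1
p4 (pos 4,5,6,7,12,13,14,15): XOR of data positions = 1⊕0⊕0⊕1⊕1⊕1⊕1 = 1
p8 (pos 8,9,10,11,12,13,14,15): XOR of data positions = 1⊕0⊕1⊕1⊕1⊕1⊕1 = 0
Codeword: 110110001011111

110110001011111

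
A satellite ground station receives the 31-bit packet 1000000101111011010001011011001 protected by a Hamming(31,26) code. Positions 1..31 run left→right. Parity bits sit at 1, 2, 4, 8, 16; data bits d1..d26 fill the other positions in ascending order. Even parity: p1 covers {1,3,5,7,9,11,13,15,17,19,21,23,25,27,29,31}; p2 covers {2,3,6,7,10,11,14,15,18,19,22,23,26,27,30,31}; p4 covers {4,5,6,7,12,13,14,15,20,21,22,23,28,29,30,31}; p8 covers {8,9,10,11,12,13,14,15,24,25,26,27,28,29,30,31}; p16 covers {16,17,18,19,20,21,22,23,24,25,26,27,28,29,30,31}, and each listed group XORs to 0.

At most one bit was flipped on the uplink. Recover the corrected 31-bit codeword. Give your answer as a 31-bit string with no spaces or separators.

1000000101011011010001011011001

s1 (pos 1,3,5,7,9,11,13,15,17,19,21,23,25,27,29,31): 1⊕0⊕0⊕0⊕0⊕1⊕1⊕1⊕0⊕0⊕0⊕0⊕1⊕1⊕0⊕1 = 1
s2 (pos 2,3,6,7,10,11,14,15,18,19,22,23,26,27,30,31): 0⊕0⊕0⊕0⊕1⊕1⊕0⊕1⊕1⊕0⊕1⊕0⊕0⊕1⊕0⊕1 = 1
s4 (pos 4,5,6,7,12,13,14,15,20,21,22,23,28,29,30,31): 0⊕0⊕0⊕0⊕1⊕1⊕0⊕1⊕0⊕0⊕1⊕0⊕1⊕0⊕0⊕1 = 0
s8 (pos 8,9,10,11,12,13,14,15,24,25,26,27,28,29,30,31): 1⊕0⊕1⊕1⊕1⊕1⊕0⊕1⊕1⊕1⊕0⊕1⊕1⊕0⊕0⊕1 = 1
s16 (pos 16,17,18,19,20,21,22,23,24,25,26,27,28,29,30,31): 1⊕0⊕1⊕0⊕0⊕0⊕1⊕0⊕1⊕1⊕0⊕1⊕1⊕0⊕0⊕1 = 0
Syndrome s16…s1 = 01011 → error at position 11.
Flip position 11: 1000000101111011010001011011001 → 1000000101011011010001011011001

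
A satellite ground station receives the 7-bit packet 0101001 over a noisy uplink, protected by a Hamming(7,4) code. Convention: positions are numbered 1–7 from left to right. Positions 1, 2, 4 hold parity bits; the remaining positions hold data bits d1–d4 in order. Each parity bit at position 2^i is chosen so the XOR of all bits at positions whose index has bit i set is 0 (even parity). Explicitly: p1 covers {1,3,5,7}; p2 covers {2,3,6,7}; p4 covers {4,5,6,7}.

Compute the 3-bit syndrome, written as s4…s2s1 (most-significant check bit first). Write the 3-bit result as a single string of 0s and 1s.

s1 (pos 1,3,5,7): 0⊕0⊕0⊕1 = 1
s2 (pos 2,3,6,7): 1⊕0⊕0⊕1 = 0
s4 (pos 4,5,6,7): 1⊕0⊕0⊕1 = 0
Syndrome s4…s1 = 001 → error at position 1.

001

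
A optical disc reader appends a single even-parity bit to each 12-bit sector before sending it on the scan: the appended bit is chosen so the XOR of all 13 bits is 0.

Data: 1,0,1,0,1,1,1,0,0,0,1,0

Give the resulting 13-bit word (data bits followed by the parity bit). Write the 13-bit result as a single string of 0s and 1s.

1010111000100

XOR of the 12 data bits: 1⊕0⊕1⊕0⊕1⊕1⊕1⊕0⊕0⊕0⊕1⊕0 = 0
Parity bit = 0 (so all 13 bits XOR to 0).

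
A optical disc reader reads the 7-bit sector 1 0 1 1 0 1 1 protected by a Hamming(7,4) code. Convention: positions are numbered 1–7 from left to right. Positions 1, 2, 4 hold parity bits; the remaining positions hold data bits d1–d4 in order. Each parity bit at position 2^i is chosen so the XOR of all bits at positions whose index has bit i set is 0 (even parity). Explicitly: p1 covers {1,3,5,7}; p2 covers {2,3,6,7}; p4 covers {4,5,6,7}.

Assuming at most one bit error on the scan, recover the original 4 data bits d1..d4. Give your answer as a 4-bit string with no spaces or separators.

s1 (pos 1,3,5,7): 1⊕1⊕0⊕1 = 1
s2 (pos 2,3,6,7): 0⊕1⊕1⊕1 = 1
s4 (pos 4,5,6,7): 1⊕0⊕1⊕1 = 1
Syndrome s4…s1 = 111 → error at position 7.
Flip position 7: 1011011 → 1011010
Read data bits from positions 3,5,6,7: 1010

1010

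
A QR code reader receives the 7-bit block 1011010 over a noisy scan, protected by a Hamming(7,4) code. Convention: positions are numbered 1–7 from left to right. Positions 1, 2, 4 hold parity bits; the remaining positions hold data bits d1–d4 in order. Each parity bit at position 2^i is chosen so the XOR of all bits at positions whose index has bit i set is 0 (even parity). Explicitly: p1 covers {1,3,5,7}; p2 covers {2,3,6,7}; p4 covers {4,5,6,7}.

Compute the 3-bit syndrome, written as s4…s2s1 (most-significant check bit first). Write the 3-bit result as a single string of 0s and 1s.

s1 (pos 1,3,5,7): 1⊕1⊕0⊕0 = 0
s2 (pos 2,3,6,7): 0⊕1⊕1⊕0 = 0
s4 (pos 4,5,6,7): 1⊕0⊕1⊕0 = 0
Syndrome s4…s1 = 000 → no error.

000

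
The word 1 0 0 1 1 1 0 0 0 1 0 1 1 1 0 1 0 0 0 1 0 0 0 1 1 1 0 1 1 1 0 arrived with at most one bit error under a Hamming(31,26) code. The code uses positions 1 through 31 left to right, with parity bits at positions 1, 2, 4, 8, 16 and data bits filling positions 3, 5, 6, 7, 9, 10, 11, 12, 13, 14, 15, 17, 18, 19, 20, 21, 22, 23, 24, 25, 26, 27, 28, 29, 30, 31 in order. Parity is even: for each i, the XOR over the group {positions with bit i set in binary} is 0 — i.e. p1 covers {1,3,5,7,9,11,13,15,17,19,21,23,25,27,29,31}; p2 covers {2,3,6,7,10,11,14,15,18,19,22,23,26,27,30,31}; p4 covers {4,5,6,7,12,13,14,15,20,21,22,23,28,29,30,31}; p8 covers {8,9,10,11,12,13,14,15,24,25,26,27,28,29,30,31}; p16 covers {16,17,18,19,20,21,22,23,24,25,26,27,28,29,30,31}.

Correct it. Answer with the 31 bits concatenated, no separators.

1011110001011101000100011101110

s1 (pos 1,3,5,7,9,11,13,15,17,19,21,23,25,27,29,31): 1⊕0⊕1⊕0⊕0⊕0⊕1⊕0⊕0⊕0⊕0⊕0⊕1⊕0⊕1⊕0 = 1
s2 (pos 2,3,6,7,10,11,14,15,18,19,22,23,26,27,30,31): 0⊕0⊕1⊕0⊕1⊕0⊕1⊕0⊕0⊕0⊕0⊕0⊕1⊕0⊕1⊕0 = 1
s4 (pos 4,5,6,7,12,13,14,15,20,21,22,23,28,29,30,31): 1⊕1⊕1⊕0⊕1⊕1⊕1⊕0⊕1⊕0⊕0⊕0⊕1⊕1⊕1⊕0 = 0
s8 (pos 8,9,10,11,12,13,14,15,24,25,26,27,28,29,30,31): 0⊕0⊕1⊕0⊕1⊕1⊕1⊕0⊕1⊕1⊕1⊕0⊕1⊕1⊕1⊕0 = 0
s16 (pos 16,17,18,19,20,21,22,23,24,25,26,27,28,29,30,31): 1⊕0⊕0⊕0⊕1⊕0⊕0⊕0⊕1⊕1⊕1⊕0⊕1⊕1⊕1⊕0 = 0
Syndrome s16…s1 = 00011 → error at position 3.
Flip position 3: 1001110001011101000100011101110 → 1011110001011101000100011101110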